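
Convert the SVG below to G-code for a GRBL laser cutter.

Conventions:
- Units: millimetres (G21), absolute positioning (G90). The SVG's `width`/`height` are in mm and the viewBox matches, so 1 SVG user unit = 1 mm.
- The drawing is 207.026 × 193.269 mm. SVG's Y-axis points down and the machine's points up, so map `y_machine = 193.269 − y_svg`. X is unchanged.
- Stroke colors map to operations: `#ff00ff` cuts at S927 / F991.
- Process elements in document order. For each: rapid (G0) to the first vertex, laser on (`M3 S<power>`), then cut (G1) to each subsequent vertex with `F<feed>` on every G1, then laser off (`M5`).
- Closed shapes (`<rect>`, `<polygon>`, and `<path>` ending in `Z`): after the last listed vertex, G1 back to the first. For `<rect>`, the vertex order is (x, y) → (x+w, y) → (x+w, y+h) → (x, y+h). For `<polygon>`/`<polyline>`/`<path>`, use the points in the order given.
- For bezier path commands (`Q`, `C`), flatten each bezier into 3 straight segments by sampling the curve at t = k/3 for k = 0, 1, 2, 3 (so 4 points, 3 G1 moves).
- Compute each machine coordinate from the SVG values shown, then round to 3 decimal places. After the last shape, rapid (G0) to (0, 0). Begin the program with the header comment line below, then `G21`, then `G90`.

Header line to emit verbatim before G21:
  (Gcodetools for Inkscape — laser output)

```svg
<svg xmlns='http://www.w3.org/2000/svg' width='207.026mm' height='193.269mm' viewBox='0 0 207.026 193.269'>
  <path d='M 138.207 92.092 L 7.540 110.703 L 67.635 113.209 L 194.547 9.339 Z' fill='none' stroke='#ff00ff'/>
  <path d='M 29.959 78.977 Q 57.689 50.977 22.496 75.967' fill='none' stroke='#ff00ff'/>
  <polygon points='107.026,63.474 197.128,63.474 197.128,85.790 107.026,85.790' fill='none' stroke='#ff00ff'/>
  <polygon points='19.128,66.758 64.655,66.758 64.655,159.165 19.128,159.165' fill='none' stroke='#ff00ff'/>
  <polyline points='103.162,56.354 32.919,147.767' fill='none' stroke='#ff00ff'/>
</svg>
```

(Gcodetools for Inkscape — laser output)
G21
G90
G0 X138.207 Y101.177
M3 S927
G1 X7.540 Y82.566 F991
G1 X67.635 Y80.060 F991
G1 X194.547 Y183.930 F991
G1 X138.207 Y101.177 F991
M5
G0 X29.959 Y114.292
M3 S927
G1 X41.454 Y127.071 F991
G1 X38.967 Y128.074 F991
G1 X22.496 Y117.302 F991
M5
G0 X107.026 Y129.795
M3 S927
G1 X197.128 Y129.795 F991
G1 X197.128 Y107.479 F991
G1 X107.026 Y107.479 F991
G1 X107.026 Y129.795 F991
M5
G0 X19.128 Y126.511
M3 S927
G1 X64.655 Y126.511 F991
G1 X64.655 Y34.104 F991
G1 X19.128 Y34.104 F991
G1 X19.128 Y126.511 F991
M5
G0 X103.162 Y136.915
M3 S927
G1 X32.919 Y45.502 F991
M5
G0 X0.000 Y0.000

Since the viewBox matches the mm dimensions, user units are millimetres directly. The only transform is the Y-flip y_m = 193.269 − y_svg.

Shape 1 is a closed polygon drawn with `<path>`. Its stroke #ff00ff means cut at S927, F991. After flipping Y the toolpath is (138.207,101.177) → (7.540,82.566) → (67.635,80.060) → (194.547,183.930) → (138.207,101.177), returning to the start.

Shape 2 is a quadratic bezier drawn with `<path>`. Its stroke #ff00ff means cut at S927, F991. After flipping Y the toolpath is (29.959,114.292) → (41.454,127.071) → (38.967,128.074) → (22.496,117.302).

Shape 3 is a rectangle drawn with `<polygon>`. Its stroke #ff00ff means cut at S927, F991. After flipping Y the toolpath is (107.026,129.795) → (197.128,129.795) → (197.128,107.479) → (107.026,107.479) → (107.026,129.795), returning to the start.

Shape 4 is a rectangle drawn with `<polygon>`. Its stroke #ff00ff means cut at S927, F991. After flipping Y the toolpath is (19.128,126.511) → (64.655,126.511) → (64.655,34.104) → (19.128,34.104) → (19.128,126.511), returning to the start.

Shape 5 is a line segment drawn with `<polyline>`. Its stroke #ff00ff means cut at S927, F991. After flipping Y the toolpath is (103.162,136.915) → (32.919,45.502).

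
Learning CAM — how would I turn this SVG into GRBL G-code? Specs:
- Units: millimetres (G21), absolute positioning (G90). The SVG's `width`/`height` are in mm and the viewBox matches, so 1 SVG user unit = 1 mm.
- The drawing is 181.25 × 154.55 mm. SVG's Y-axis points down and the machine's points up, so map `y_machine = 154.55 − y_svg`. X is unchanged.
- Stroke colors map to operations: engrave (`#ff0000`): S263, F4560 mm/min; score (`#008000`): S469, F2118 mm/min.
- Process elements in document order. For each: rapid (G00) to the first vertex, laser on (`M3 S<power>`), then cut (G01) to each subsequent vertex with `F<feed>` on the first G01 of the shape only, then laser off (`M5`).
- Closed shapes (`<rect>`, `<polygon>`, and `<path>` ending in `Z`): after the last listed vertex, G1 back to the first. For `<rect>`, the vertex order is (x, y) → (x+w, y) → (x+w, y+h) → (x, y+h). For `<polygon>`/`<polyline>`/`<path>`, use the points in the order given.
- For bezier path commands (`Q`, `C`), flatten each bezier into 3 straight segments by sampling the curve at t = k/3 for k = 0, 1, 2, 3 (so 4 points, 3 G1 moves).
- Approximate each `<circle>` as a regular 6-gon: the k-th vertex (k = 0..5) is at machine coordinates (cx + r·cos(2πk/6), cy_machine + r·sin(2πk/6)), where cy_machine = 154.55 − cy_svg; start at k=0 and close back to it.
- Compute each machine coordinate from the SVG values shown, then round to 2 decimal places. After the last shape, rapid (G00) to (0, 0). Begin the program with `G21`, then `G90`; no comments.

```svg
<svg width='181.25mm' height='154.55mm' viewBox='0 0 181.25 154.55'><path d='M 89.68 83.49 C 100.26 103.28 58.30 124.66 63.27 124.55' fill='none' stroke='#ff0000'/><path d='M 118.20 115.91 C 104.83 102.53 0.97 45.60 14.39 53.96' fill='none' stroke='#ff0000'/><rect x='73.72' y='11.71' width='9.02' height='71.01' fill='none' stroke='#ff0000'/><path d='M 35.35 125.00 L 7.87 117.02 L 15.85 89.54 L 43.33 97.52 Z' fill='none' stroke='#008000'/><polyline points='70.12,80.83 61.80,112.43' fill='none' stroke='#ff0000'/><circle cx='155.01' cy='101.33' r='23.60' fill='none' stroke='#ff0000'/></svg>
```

viewBox `0 0 181.25 154.55` with mm width/height → 1 unit = 1 mm. Flip: y_m = 154.55 − y_svg.

**Shape 1** — `<path>` cubic bezier, stroke `#ff0000` → engrave (S263, F4560). Control points (SVG): P0=(89.68,83.49), P1=(100.26,103.28), P2=(58.30,124.66), P3=(63.27,124.55); sampled at t=k/3. Machine vertices: (89.68,71.06) → (86.43,51.59) → (70.26,36.20) → (63.27,30.00). Open path.

**Shape 2** — `<path>` cubic bezier, stroke `#ff0000` → engrave (S263, F4560). Control points (SVG): P0=(118.20,115.91), P1=(104.83,102.53), P2=(0.97,45.60), P3=(14.39,53.96); sampled at t=k/3. Machine vertices: (118.20,38.64) → (82.36,62.51) → (32.37,91.22) → (14.39,100.59). Open path.

**Shape 3** — `<rect>` rectangle, stroke `#ff0000` → engrave (S263, F4560). Machine vertices: (73.72,142.84) → (82.74,142.84) → (82.74,71.83) → (73.72,71.83) → (73.72,142.84). Closed: final G1 returns to the first vertex.

**Shape 4** — `<path>` regular polygon, stroke `#008000` → score (S469, F2118). Machine vertices: (35.35,29.55) → (7.87,37.53) → (15.85,65.01) → (43.33,57.03) → (35.35,29.55). Closed: final G1 returns to the first vertex.

**Shape 5** — `<polyline>` line segment, stroke `#ff0000` → engrave (S263, F4560). Machine vertices: (70.12,73.72) → (61.80,42.12). Open path.

**Shape 6** — `<circle>` circle, stroke `#ff0000` → engrave (S263, F4560). Machine vertices: (178.61,53.22) → (166.81,73.66) → (143.21,73.66) → (131.41,53.22) → (143.21,32.78) → (166.81,32.78) → (178.61,53.22). Closed: final G1 returns to the first vertex.

G21
G90
G00 X89.68 Y71.06
M3 S263
G01 X86.43 Y51.59 F4560
G01 X70.26 Y36.20
G01 X63.27 Y30.00
M5
G00 X118.20 Y38.64
M3 S263
G01 X82.36 Y62.51 F4560
G01 X32.37 Y91.22
G01 X14.39 Y100.59
M5
G00 X73.72 Y142.84
M3 S263
G01 X82.74 Y142.84 F4560
G01 X82.74 Y71.83
G01 X73.72 Y71.83
G01 X73.72 Y142.84
M5
G00 X35.35 Y29.55
M3 S469
G01 X7.87 Y37.53 F2118
G01 X15.85 Y65.01
G01 X43.33 Y57.03
G01 X35.35 Y29.55
M5
G00 X70.12 Y73.72
M3 S263
G01 X61.80 Y42.12 F4560
M5
G00 X178.61 Y53.22
M3 S263
G01 X166.81 Y73.66 F4560
G01 X143.21 Y73.66
G01 X131.41 Y53.22
G01 X143.21 Y32.78
G01 X166.81 Y32.78
G01 X178.61 Y53.22
M5
G00 X0.00 Y0.00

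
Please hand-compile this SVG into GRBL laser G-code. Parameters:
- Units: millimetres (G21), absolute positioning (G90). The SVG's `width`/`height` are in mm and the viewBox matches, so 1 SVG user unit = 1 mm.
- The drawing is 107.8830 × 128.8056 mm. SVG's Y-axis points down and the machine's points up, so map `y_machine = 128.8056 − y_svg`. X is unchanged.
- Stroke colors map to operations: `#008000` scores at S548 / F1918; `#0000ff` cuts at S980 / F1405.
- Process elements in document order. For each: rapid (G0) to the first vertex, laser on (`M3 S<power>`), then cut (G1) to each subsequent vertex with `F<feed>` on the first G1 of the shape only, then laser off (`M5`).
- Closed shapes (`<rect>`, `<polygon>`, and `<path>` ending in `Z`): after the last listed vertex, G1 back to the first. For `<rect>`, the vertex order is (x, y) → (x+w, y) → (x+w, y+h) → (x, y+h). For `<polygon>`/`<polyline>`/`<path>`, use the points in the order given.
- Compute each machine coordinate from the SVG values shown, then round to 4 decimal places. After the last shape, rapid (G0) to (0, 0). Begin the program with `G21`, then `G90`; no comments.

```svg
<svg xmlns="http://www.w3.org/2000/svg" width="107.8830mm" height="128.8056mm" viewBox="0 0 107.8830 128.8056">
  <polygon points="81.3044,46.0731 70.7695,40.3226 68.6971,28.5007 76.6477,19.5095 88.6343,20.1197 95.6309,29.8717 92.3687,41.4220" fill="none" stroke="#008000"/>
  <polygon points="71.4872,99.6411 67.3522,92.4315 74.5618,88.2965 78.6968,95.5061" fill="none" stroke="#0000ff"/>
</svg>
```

G21
G90
G0 X81.3044 Y82.7325
M3 S548
G1 X70.7695 Y88.4830 F1918
G1 X68.6971 Y100.3049
G1 X76.6477 Y109.2961
G1 X88.6343 Y108.6859
G1 X95.6309 Y98.9339
G1 X92.3687 Y87.3836
G1 X81.3044 Y82.7325
M5
G0 X71.4872 Y29.1645
M3 S980
G1 X67.3522 Y36.3741 F1405
G1 X74.5618 Y40.5091
G1 X78.6968 Y33.2995
G1 X71.4872 Y29.1645
M5
G0 X0.0000 Y0.0000

1 u = 1 mm; y_m = 128.8056 − y.

[1] `<polygon>` regular polygon, #008000→score S548 F1918: (81.3044,82.7325) → (70.7695,88.4830) → (68.6971,100.3049) → (76.6477,109.2961) → (88.6343,108.6859) → (95.6309,98.9339) → (92.3687,87.3836) → (81.3044,82.7325) (closed)

[2] `<polygon>` regular polygon, #0000ff→cut S980 F1405: (71.4872,29.1645) → (67.3522,36.3741) → (74.5618,40.5091) → (78.6968,33.2995) → (71.4872,29.1645) (closed)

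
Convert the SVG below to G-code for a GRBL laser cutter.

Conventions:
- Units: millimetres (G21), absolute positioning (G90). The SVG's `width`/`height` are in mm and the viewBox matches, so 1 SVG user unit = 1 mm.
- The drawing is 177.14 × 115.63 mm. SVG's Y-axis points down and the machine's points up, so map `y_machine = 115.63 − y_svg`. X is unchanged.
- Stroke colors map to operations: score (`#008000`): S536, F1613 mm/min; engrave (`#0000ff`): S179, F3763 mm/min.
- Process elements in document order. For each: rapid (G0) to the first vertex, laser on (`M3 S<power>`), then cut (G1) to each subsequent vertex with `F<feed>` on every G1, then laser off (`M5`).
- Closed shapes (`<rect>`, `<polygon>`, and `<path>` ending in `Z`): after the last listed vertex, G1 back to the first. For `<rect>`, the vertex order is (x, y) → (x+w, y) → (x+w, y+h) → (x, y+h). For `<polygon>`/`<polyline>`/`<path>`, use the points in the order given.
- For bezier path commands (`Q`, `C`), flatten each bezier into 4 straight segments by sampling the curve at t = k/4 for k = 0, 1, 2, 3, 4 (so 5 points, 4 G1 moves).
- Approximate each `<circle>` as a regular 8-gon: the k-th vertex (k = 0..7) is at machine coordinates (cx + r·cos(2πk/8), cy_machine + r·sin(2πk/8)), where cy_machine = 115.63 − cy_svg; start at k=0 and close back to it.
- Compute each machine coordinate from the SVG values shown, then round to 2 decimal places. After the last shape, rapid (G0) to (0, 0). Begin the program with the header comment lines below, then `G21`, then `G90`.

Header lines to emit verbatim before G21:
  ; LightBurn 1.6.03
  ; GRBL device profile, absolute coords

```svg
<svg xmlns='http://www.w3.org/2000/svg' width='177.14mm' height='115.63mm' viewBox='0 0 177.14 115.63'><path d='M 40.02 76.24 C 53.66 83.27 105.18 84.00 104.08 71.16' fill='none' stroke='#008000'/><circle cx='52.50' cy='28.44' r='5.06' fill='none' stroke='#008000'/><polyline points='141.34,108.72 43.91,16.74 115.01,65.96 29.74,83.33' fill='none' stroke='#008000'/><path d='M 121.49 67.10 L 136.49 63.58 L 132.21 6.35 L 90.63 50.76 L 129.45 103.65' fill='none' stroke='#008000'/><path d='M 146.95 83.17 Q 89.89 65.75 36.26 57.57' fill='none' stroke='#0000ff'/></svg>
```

viewBox `0 0 177.14 115.63` with mm width/height → 1 unit = 1 mm. Flip: y_m = 115.63 − y_svg.

**Shape 1** — `<path>` cubic bezier, stroke `#008000` → score (S536, F1613). Control points (SVG): P0=(40.02,76.24), P1=(53.66,83.27), P2=(105.18,84.00), P3=(104.08,71.16); sampled at t=k/4. Machine vertices: (40.02,39.39) → (55.94,35.41) → (77.58,34.48) → (96.45,37.27) → (104.08,44.47). Open path.

**Shape 2** — `<circle>` circle, stroke `#008000` → score (S536, F1613). Machine vertices: (57.56,87.19) → (56.08,90.77) → (52.50,92.25) → (48.92,90.77) → (47.44,87.19) → (48.92,83.61) → (52.50,82.13) → (56.08,83.61) → (57.56,87.19). Closed: final G1 returns to the first vertex.

**Shape 3** — `<polyline>` open polyline, stroke `#008000` → score (S536, F1613). Machine vertices: (141.34,6.91) → (43.91,98.89) → (115.01,49.67) → (29.74,32.30). Open path.

**Shape 4** — `<path>` open polyline, stroke `#008000` → score (S536, F1613). Machine vertices: (121.49,48.53) → (136.49,52.05) → (132.21,109.28) → (90.63,64.87) → (129.45,11.98). Open path.

**Shape 5** — `<path>` quadratic bezier, stroke `#0000ff` → engrave (S179, F3763). Control points (SVG): P0=(146.95,83.17), P1=(89.89,65.75), P2=(36.26,57.57); sampled at t=k/4. Machine vertices: (146.95,32.46) → (118.63,40.59) → (90.75,47.57) → (63.29,53.39) → (36.26,58.06). Open path.

; LightBurn 1.6.03
; GRBL device profile, absolute coords
G21
G90
G0 X40.02 Y39.39
M3 S536
G1 X55.94 Y35.41 F1613
G1 X77.58 Y34.48 F1613
G1 X96.45 Y37.27 F1613
G1 X104.08 Y44.47 F1613
M5
G0 X57.56 Y87.19
M3 S536
G1 X56.08 Y90.77 F1613
G1 X52.50 Y92.25 F1613
G1 X48.92 Y90.77 F1613
G1 X47.44 Y87.19 F1613
G1 X48.92 Y83.61 F1613
G1 X52.50 Y82.13 F1613
G1 X56.08 Y83.61 F1613
G1 X57.56 Y87.19 F1613
M5
G0 X141.34 Y6.91
M3 S536
G1 X43.91 Y98.89 F1613
G1 X115.01 Y49.67 F1613
G1 X29.74 Y32.30 F1613
M5
G0 X121.49 Y48.53
M3 S536
G1 X136.49 Y52.05 F1613
G1 X132.21 Y109.28 F1613
G1 X90.63 Y64.87 F1613
G1 X129.45 Y11.98 F1613
M5
G0 X146.95 Y32.46
M3 S179
G1 X118.63 Y40.59 F3763
G1 X90.75 Y47.57 F3763
G1 X63.29 Y53.39 F3763
G1 X36.26 Y58.06 F3763
M5
G0 X0.00 Y0.00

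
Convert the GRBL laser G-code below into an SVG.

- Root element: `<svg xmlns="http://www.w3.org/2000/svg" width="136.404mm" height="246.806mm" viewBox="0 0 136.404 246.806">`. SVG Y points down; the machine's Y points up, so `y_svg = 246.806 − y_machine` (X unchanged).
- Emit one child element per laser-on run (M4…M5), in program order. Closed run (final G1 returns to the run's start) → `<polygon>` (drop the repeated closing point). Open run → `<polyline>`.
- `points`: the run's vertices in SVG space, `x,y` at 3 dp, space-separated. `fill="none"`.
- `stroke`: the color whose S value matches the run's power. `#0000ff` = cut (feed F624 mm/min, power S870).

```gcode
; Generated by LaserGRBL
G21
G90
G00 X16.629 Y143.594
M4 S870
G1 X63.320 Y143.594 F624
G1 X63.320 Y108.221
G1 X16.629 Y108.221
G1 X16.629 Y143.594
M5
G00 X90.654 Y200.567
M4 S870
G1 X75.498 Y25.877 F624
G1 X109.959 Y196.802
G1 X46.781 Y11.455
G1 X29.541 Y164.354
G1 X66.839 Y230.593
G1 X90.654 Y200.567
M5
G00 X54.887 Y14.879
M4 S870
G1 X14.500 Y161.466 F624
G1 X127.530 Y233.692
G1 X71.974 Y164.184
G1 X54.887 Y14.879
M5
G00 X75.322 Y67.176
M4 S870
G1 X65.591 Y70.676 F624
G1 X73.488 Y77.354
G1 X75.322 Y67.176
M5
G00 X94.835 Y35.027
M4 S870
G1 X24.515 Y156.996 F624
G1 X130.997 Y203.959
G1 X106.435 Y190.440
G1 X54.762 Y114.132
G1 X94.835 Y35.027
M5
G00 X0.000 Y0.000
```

<svg xmlns="http://www.w3.org/2000/svg" width="136.404mm" height="246.806mm" viewBox="0 0 136.404 246.806">
  <polygon points="16.629,103.212 63.320,103.212 63.320,138.585 16.629,138.585" fill="none" stroke="#0000ff"/>
  <polygon points="90.654,46.239 75.498,220.929 109.959,50.004 46.781,235.351 29.541,82.452 66.839,16.213" fill="none" stroke="#0000ff"/>
  <polygon points="54.887,231.927 14.500,85.340 127.530,13.114 71.974,82.622" fill="none" stroke="#0000ff"/>
  <polygon points="75.322,179.630 65.591,176.130 73.488,169.452" fill="none" stroke="#0000ff"/>
  <polygon points="94.835,211.779 24.515,89.810 130.997,42.847 106.435,56.366 54.762,132.674" fill="none" stroke="#0000ff"/>
</svg>

Machine Y-up, SVG Y-down with viewBox height 246.806, so y_svg = 246.806 − y_machine; X carries over. Every run uses S870, so all elements get stroke `#0000ff` (cut).

Run 1: The run returns to its start, so emit a `<polygon>` with points (Y-flipped): 16.629,103.212 63.320,103.212 63.320,138.585 16.629,138.585.

Run 2: The run returns to its start, so emit a `<polygon>` with points (Y-flipped): 90.654,46.239 75.498,220.929 109.959,50.004 46.781,235.351 29.541,82.452 66.839,16.213.

Run 3: The run returns to its start, so emit a `<polygon>` with points (Y-flipped): 54.887,231.927 14.500,85.340 127.530,13.114 71.974,82.622.

Run 4: The run returns to its start, so emit a `<polygon>` with points (Y-flipped): 75.322,179.630 65.591,176.130 73.488,169.452.

Run 5: The run returns to its start, so emit a `<polygon>` with points (Y-flipped): 94.835,211.779 24.515,89.810 130.997,42.847 106.435,56.366 54.762,132.674.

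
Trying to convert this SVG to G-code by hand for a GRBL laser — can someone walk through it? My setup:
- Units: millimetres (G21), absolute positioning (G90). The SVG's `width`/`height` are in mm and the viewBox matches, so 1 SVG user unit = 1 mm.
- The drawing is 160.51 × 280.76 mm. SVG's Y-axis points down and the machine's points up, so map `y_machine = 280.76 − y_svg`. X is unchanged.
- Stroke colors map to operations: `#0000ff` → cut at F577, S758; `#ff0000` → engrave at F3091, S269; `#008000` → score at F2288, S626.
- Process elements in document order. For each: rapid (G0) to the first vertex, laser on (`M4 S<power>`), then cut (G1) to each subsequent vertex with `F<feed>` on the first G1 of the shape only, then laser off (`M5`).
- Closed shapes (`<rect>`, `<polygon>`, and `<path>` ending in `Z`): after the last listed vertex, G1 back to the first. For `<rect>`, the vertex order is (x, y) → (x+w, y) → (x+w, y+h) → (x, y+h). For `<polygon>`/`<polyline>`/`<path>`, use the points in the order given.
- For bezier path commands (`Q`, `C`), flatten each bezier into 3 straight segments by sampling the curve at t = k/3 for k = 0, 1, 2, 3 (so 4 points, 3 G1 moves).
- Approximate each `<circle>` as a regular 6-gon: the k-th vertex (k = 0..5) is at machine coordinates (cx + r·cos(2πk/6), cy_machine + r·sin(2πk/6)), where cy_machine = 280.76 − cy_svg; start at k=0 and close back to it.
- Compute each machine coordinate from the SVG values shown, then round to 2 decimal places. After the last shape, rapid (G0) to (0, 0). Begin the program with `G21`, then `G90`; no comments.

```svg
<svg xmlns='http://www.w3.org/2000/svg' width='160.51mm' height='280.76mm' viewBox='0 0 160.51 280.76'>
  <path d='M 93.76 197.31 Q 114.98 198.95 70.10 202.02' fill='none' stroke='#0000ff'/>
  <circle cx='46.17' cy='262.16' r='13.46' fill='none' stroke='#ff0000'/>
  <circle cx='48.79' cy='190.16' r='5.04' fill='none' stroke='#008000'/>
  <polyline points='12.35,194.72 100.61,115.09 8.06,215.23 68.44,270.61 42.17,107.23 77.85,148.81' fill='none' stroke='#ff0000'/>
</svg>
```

G21
G90
G0 X93.76 Y83.45
M4 S758
G1 X100.56 Y82.20 F577
G1 X92.68 Y80.63
G1 X70.10 Y78.74
M5
G0 X59.63 Y18.60
M4 S269
G1 X52.90 Y30.26 F3091
G1 X39.44 Y30.26
G1 X32.71 Y18.60
G1 X39.44 Y6.94
G1 X52.90 Y6.94
G1 X59.63 Y18.60
M5
G0 X53.83 Y90.60
M4 S626
G1 X51.31 Y94.96 F2288
G1 X46.27 Y94.96
G1 X43.75 Y90.60
G1 X46.27 Y86.24
G1 X51.31 Y86.24
G1 X53.83 Y90.60
M5
G0 X12.35 Y86.04
M4 S269
G1 X100.61 Y165.67 F3091
G1 X8.06 Y65.53
G1 X68.44 Y10.15
G1 X42.17 Y173.53
G1 X77.85 Y131.95
M5
G0 X0.00 Y0.00

1 u = 1 mm; y_m = 280.76 − y.

[1] `<path>` quadratic bezier, #0000ff→cut S758 F577: (93.76,83.45) → (100.56,82.20) → (92.68,80.63) → (70.10,78.74)

[2] `<circle>` circle, #ff0000→engrave S269 F3091: (59.63,18.60) → (52.90,30.26) → (39.44,30.26) → (32.71,18.60) → (39.44,6.94) → (52.90,6.94) → (59.63,18.60) (closed)

[3] `<circle>` circle, #008000→score S626 F2288: (53.83,90.60) → (51.31,94.96) → (46.27,94.96) → (43.75,90.60) → (46.27,86.24) → (51.31,86.24) → (53.83,90.60) (closed)

[4] `<polyline>` open polyline, #ff0000→engrave S269 F3091: (12.35,86.04) → (100.61,165.67) → (8.06,65.53) → (68.44,10.15) → (42.17,173.53) → (77.85,131.95)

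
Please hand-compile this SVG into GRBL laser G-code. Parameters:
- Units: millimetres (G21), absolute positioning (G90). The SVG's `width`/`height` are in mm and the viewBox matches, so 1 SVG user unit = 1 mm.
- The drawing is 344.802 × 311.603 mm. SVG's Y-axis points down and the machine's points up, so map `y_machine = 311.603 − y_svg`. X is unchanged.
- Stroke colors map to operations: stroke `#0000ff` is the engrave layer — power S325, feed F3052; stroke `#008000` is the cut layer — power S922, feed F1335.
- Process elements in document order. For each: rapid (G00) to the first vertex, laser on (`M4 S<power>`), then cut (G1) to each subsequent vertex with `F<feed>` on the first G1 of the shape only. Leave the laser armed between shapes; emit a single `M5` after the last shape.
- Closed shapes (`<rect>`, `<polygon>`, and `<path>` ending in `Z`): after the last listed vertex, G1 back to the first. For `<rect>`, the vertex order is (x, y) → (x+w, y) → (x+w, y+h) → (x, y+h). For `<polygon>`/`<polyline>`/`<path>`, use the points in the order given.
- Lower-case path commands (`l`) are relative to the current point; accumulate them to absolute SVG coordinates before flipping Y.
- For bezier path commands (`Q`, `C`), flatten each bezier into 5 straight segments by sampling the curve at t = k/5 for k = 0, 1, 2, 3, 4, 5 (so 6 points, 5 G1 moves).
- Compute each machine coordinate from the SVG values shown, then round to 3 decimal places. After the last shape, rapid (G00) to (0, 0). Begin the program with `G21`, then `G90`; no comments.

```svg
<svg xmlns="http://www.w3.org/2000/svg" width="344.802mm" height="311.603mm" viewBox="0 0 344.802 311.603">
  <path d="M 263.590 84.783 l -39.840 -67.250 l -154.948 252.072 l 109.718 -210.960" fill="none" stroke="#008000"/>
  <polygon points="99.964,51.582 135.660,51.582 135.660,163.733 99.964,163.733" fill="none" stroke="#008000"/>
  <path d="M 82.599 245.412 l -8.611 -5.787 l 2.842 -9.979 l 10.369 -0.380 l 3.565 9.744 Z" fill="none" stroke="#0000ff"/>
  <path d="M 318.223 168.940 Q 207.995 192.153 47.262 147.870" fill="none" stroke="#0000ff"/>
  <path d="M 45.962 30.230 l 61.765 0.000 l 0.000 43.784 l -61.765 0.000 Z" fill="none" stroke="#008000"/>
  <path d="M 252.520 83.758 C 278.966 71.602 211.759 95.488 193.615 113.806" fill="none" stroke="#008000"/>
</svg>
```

1 u = 1 mm; y_m = 311.603 − y.

[1] `<path>` open polyline, #008000→cut S922 F1335: (263.590,226.820) → (223.750,294.070) → (68.802,41.998) → (178.520,252.958)

[2] `<polygon>` rectangle, #008000→cut S922 F1335: (99.964,260.021) → (135.660,260.021) → (135.660,147.870) → (99.964,147.870) → (99.964,260.021) (closed)

[3] `<path>` regular polygon, #0000ff→engrave S325 F3052: (82.599,66.191) → (73.988,71.978) → (76.830,81.957) → (87.199,82.337) → (90.764,72.593) → (82.599,66.191) (closed)

[4] `<path>` quadratic bezier, #0000ff→engrave S325 F3052: (318.223,142.663) → (272.112,136.078) → (221.960,134.892) → (167.768,139.106) → (109.535,148.720) → (47.262,163.733)

[5] `<path>` rectangle, #008000→cut S922 F1335: (45.962,281.373) → (107.727,281.373) → (107.727,237.589) → (45.962,237.589) → (45.962,281.373) (closed)

[6] `<path>` cubic bezier, #008000→cut S922 F1335: (252.520,227.845) → (258.291,231.146) → (248.436,227.795) → (229.804,219.788) → (209.247,209.123) → (193.615,197.797)

G21
G90
G00 X263.590 Y226.820
M4 S922
G1 X223.750 Y294.070 F1335
G1 X68.802 Y41.998
G1 X178.520 Y252.958
G00 X99.964 Y260.021
M4 S922
G1 X135.660 Y260.021 F1335
G1 X135.660 Y147.870
G1 X99.964 Y147.870
G1 X99.964 Y260.021
G00 X82.599 Y66.191
M4 S325
G1 X73.988 Y71.978 F3052
G1 X76.830 Y81.957
G1 X87.199 Y82.337
G1 X90.764 Y72.593
G1 X82.599 Y66.191
G00 X318.223 Y142.663
M4 S325
G1 X272.112 Y136.078 F3052
G1 X221.960 Y134.892
G1 X167.768 Y139.106
G1 X109.535 Y148.720
G1 X47.262 Y163.733
G00 X45.962 Y281.373
M4 S922
G1 X107.727 Y281.373 F1335
G1 X107.727 Y237.589
G1 X45.962 Y237.589
G1 X45.962 Y281.373
G00 X252.520 Y227.845
M4 S922
G1 X258.291 Y231.146 F1335
G1 X248.436 Y227.795
G1 X229.804 Y219.788
G1 X209.247 Y209.123
G1 X193.615 Y197.797
M5
G00 X0.000 Y0.000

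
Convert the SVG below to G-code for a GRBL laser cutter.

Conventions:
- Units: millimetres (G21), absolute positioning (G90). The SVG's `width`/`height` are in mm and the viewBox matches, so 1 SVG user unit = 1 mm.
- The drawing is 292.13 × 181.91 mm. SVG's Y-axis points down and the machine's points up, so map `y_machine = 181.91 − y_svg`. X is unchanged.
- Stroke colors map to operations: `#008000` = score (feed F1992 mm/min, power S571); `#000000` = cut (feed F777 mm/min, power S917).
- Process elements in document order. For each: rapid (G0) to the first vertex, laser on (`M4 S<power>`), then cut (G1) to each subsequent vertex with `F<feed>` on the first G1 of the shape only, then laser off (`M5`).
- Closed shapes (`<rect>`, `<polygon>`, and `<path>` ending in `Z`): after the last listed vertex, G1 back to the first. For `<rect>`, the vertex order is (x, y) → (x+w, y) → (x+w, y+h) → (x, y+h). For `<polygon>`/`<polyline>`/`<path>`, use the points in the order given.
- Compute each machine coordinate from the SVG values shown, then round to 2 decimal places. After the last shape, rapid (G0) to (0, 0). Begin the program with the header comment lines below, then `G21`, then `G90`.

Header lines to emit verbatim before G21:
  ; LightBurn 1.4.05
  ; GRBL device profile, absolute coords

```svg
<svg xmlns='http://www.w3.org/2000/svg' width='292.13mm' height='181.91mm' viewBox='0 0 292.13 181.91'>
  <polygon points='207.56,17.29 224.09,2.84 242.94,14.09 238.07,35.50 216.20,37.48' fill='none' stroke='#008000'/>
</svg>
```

; LightBurn 1.4.05
; GRBL device profile, absolute coords
G21
G90
G0 X207.56 Y164.62
M4 S571
G1 X224.09 Y179.07 F1992
G1 X242.94 Y167.82
G1 X238.07 Y146.41
G1 X216.20 Y144.43
G1 X207.56 Y164.62
M5
G0 X0.00 Y0.00

Since the viewBox matches the mm dimensions, user units are millimetres directly. The only transform is the Y-flip y_m = 181.91 − y_svg.

Shape 1 is a regular polygon drawn with `<polygon>`. Its stroke #008000 means score at S571, F1992. After flipping Y the toolpath is (207.56,164.62) → (224.09,179.07) → (242.94,167.82) → (238.07,146.41) → (216.20,144.43) → (207.56,164.62), returning to the start.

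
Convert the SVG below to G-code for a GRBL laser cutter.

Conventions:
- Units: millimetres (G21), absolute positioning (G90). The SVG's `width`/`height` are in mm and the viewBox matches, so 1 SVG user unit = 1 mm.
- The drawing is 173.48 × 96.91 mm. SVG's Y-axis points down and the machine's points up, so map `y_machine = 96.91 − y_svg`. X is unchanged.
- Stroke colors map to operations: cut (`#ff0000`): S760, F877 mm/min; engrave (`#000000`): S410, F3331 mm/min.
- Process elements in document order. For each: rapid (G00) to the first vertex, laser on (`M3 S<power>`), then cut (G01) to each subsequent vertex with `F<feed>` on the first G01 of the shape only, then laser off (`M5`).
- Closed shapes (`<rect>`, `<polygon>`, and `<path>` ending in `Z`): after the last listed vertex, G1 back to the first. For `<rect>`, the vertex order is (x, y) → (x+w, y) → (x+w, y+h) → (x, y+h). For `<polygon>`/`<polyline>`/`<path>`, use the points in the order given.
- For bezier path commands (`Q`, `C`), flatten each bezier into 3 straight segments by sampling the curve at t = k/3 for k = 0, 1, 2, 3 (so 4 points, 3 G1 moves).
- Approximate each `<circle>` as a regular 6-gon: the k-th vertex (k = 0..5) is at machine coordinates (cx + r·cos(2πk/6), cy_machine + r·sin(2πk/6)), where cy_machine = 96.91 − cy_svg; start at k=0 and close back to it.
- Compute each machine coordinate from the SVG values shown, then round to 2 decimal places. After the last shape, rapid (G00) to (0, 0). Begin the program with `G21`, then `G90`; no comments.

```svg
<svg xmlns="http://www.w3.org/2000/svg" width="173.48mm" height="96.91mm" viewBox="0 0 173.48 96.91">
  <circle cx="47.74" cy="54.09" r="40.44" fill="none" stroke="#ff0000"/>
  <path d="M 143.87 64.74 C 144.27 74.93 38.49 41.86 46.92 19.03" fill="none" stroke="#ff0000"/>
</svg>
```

1 u = 1 mm; y_m = 96.91 − y.

[1] `<circle>` circle, #ff0000→cut S760 F877: (88.18,42.82) → (67.96,77.84) → (27.52,77.84) → (7.30,42.82) → (27.52,7.80) → (67.96,7.80) → (88.18,42.82) (closed)

[2] `<path>` cubic bezier, #ff0000→cut S760 F877: (143.87,32.17) → (117.04,34.42) → (68.40,53.62) → (46.92,77.88)

G21
G90
G00 X88.18 Y42.82
M3 S760
G01 X67.96 Y77.84 F877
G01 X27.52 Y77.84
G01 X7.30 Y42.82
G01 X27.52 Y7.80
G01 X67.96 Y7.80
G01 X88.18 Y42.82
M5
G00 X143.87 Y32.17
M3 S760
G01 X117.04 Y34.42 F877
G01 X68.40 Y53.62
G01 X46.92 Y77.88
M5
G00 X0.00 Y0.00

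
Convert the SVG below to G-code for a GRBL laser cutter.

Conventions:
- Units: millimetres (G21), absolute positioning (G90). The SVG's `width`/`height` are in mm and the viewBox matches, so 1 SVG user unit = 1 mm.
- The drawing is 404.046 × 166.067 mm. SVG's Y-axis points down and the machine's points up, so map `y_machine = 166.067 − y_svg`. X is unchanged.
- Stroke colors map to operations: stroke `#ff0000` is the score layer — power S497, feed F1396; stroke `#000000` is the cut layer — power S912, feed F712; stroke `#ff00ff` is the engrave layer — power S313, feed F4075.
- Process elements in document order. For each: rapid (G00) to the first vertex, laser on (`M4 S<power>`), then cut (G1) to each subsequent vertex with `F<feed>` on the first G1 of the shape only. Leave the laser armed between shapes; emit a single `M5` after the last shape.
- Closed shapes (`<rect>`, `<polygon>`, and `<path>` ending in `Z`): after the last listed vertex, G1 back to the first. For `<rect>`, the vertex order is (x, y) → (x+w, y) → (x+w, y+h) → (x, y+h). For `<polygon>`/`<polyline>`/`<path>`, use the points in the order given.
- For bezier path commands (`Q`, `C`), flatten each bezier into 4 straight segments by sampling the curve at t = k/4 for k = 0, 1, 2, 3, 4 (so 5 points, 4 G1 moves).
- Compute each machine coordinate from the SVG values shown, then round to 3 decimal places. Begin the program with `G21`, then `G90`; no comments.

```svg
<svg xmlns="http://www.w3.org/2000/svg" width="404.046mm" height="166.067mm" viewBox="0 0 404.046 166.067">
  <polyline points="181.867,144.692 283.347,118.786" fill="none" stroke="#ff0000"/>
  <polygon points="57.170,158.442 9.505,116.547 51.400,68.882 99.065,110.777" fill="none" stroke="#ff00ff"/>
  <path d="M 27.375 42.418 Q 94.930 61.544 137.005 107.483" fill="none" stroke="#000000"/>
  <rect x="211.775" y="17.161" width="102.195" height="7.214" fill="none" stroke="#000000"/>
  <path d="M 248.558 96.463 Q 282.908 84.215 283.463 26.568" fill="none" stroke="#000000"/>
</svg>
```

1 u = 1 mm; y_m = 166.067 − y.

[1] `<polyline>` line segment, #ff0000→score S497 F1396: (181.867,21.375) → (283.347,47.281)

[2] `<polygon>` regular polygon, #ff00ff→engrave S313 F4075: (57.170,7.625) → (9.505,49.520) → (51.400,97.185) → (99.065,55.290) → (57.170,7.625) (closed)

[3] `<path>` quadratic bezier, #000000→cut S912 F712: (27.375,123.649) → (59.560,112.410) → (88.560,97.820) → (114.375,79.878) → (137.005,58.584)

[4] `<rect>` rectangle, #000000→cut S912 F712: (211.775,148.906) → (313.970,148.906) → (313.970,141.692) → (211.775,141.692) → (211.775,148.906) (closed)

[5] `<path>` quadratic bezier, #000000→cut S912 F712: (248.558,69.604) → (263.621,78.565) → (274.459,93.202) → (281.073,113.513) → (283.463,139.499)

G21
G90
G00 X181.867 Y21.375
M4 S497
G1 X283.347 Y47.281 F1396
G00 X57.170 Y7.625
M4 S313
G1 X9.505 Y49.520 F4075
G1 X51.400 Y97.185
G1 X99.065 Y55.290
G1 X57.170 Y7.625
G00 X27.375 Y123.649
M4 S912
G1 X59.560 Y112.410 F712
G1 X88.560 Y97.820
G1 X114.375 Y79.878
G1 X137.005 Y58.584
G00 X211.775 Y148.906
M4 S912
G1 X313.970 Y148.906 F712
G1 X313.970 Y141.692
G1 X211.775 Y141.692
G1 X211.775 Y148.906
G00 X248.558 Y69.604
M4 S912
G1 X263.621 Y78.565 F712
G1 X274.459 Y93.202
G1 X281.073 Y113.513
G1 X283.463 Y139.499
M5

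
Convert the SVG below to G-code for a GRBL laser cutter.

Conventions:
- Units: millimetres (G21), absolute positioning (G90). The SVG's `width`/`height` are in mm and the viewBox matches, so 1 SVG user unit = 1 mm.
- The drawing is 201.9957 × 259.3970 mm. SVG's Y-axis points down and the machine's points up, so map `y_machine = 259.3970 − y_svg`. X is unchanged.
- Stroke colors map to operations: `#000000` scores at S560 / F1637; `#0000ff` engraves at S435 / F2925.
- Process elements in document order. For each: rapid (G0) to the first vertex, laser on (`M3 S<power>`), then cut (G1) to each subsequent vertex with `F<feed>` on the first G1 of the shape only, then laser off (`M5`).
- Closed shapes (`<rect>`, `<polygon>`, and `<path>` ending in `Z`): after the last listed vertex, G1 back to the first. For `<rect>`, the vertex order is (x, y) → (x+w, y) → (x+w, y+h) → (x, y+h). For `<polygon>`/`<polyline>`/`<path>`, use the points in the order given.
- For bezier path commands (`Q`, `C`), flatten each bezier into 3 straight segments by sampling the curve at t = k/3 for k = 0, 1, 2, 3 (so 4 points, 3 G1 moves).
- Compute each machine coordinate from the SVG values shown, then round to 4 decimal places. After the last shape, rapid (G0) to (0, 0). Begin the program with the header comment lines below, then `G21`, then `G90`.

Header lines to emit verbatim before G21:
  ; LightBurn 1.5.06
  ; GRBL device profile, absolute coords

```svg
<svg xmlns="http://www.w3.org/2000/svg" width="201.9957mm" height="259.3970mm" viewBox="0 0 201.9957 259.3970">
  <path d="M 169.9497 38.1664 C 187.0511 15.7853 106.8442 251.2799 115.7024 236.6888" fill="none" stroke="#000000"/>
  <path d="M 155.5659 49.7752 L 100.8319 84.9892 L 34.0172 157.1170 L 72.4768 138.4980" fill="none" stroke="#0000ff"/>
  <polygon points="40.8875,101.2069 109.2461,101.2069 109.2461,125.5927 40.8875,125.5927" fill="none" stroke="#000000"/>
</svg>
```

viewBox `0 0 201.9957 259.3970` with mm width/height → 1 unit = 1 mm. Flip: y_m = 259.3970 − y_svg.

**Shape 1** — `<path>` cubic bezier, stroke `#000000` → score (S560, F1637). Control points (SVG): P0=(169.9497,38.1664), P1=(187.0511,15.7853), P2=(106.8442,251.2799), P3=(115.7024,236.6888); sampled at t=k/3. Machine vertices: (169.9497,221.2306) → (161.5177,176.4665) → (129.6298,72.6656) → (115.7024,22.7082). Open path.

**Shape 2** — `<path>` open polyline, stroke `#0000ff` → engrave (S435, F2925). Machine vertices: (155.5659,209.6218) → (100.8319,174.4078) → (34.0172,102.2800) → (72.4768,120.8990). Open path.

**Shape 3** — `<polygon>` rectangle, stroke `#000000` → score (S560, F1637). Machine vertices: (40.8875,158.1901) → (109.2461,158.1901) → (109.2461,133.8043) → (40.8875,133.8043) → (40.8875,158.1901). Closed: final G1 returns to the first vertex.

; LightBurn 1.5.06
; GRBL device profile, absolute coords
G21
G90
G0 X169.9497 Y221.2306
M3 S560
G1 X161.5177 Y176.4665 F1637
G1 X129.6298 Y72.6656
G1 X115.7024 Y22.7082
M5
G0 X155.5659 Y209.6218
M3 S435
G1 X100.8319 Y174.4078 F2925
G1 X34.0172 Y102.2800
G1 X72.4768 Y120.8990
M5
G0 X40.8875 Y158.1901
M3 S560
G1 X109.2461 Y158.1901 F1637
G1 X109.2461 Y133.8043
G1 X40.8875 Y133.8043
G1 X40.8875 Y158.1901
M5
G0 X0.0000 Y0.0000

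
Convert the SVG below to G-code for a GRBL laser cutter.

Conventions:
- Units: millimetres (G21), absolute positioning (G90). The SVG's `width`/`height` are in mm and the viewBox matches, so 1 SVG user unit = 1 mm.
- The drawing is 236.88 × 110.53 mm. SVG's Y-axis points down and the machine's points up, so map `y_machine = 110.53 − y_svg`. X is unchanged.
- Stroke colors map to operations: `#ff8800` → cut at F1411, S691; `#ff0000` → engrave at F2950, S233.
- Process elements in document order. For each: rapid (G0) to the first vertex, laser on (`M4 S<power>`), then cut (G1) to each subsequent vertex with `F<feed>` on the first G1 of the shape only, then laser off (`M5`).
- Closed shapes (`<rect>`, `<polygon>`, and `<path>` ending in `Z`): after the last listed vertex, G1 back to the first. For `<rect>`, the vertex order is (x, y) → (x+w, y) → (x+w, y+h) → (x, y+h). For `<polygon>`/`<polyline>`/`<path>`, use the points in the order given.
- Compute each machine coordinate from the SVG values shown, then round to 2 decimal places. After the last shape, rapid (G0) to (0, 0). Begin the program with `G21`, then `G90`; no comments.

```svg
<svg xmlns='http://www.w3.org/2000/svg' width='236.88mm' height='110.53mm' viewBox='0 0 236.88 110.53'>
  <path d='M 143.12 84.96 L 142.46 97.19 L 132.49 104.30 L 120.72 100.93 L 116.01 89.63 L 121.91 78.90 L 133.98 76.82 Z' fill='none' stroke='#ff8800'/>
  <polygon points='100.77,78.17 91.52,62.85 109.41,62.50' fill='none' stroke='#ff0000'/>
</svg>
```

G21
G90
G0 X143.12 Y25.57
M4 S691
G1 X142.46 Y13.34 F1411
G1 X132.49 Y6.23
G1 X120.72 Y9.60
G1 X116.01 Y20.90
G1 X121.91 Y31.63
G1 X133.98 Y33.71
G1 X143.12 Y25.57
M5
G0 X100.77 Y32.36
M4 S233
G1 X91.52 Y47.68 F2950
G1 X109.41 Y48.03
G1 X100.77 Y32.36
M5
G0 X0.00 Y0.00

viewBox `0 0 236.88 110.53` with mm width/height → 1 unit = 1 mm. Flip: y_m = 110.53 − y_svg.

**Shape 1** — `<path>` regular polygon, stroke `#ff8800` → cut (S691, F1411). Machine vertices: (143.12,25.57) → (142.46,13.34) → (132.49,6.23) → (120.72,9.60) → (116.01,20.90) → (121.91,31.63) → (133.98,33.71) → (143.12,25.57). Closed: final G1 returns to the first vertex.

**Shape 2** — `<polygon>` regular polygon, stroke `#ff0000` → engrave (S233, F2950). Machine vertices: (100.77,32.36) → (91.52,47.68) → (109.41,48.03) → (100.77,32.36). Closed: final G1 returns to the first vertex.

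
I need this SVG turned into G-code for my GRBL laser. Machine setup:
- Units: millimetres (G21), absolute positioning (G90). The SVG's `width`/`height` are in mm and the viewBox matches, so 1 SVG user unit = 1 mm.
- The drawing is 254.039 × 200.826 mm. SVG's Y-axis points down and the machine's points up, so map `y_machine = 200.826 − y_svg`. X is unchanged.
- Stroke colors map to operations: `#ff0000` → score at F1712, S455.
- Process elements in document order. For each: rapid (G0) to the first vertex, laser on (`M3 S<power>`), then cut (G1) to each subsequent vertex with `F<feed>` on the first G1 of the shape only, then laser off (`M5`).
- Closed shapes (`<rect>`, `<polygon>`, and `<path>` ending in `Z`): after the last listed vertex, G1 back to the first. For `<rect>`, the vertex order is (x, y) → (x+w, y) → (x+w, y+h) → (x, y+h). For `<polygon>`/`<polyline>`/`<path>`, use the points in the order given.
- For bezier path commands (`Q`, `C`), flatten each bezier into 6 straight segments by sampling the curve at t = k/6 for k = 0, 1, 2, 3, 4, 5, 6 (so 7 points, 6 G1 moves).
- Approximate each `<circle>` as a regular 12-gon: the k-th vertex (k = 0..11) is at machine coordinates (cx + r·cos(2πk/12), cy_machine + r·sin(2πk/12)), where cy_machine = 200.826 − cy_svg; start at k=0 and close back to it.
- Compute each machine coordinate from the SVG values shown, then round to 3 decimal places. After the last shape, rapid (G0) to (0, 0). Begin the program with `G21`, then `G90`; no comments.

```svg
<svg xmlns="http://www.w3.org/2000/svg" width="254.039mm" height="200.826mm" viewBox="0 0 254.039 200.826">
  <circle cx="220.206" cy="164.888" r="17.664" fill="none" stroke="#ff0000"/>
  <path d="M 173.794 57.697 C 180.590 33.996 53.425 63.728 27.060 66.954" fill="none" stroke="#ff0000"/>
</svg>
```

G21
G90
G0 X237.870 Y35.938
M3 S455
G1 X235.503 Y44.770 F1712
G1 X229.038 Y51.235
G1 X220.206 Y53.602
G1 X211.374 Y51.235
G1 X204.909 Y44.770
G1 X202.542 Y35.938
G1 X204.909 Y27.106
G1 X211.374 Y20.641
G1 X220.206 Y18.274
G1 X229.038 Y20.641
G1 X235.503 Y27.106
G1 X237.870 Y35.938
M5
G0 X173.794 Y143.129
M3 S455
G1 X167.115 Y150.897 F1712
G1 X144.631 Y151.980
G1 X112.862 Y148.598
G1 X78.330 Y142.973
G1 X47.556 Y137.324
G1 X27.060 Y133.872
M5
G0 X0.000 Y0.000

viewBox `0 0 254.039 200.826` with mm width/height → 1 unit = 1 mm. Flip: y_m = 200.826 − y_svg.

**Shape 1** — `<circle>` circle, stroke `#ff0000` → score (S455, F1712). Machine vertices: (237.870,35.938) → (235.503,44.770) → (229.038,51.235) → (220.206,53.602) → (211.374,51.235) → (204.909,44.770) → (202.542,35.938) → (204.909,27.106) → (211.374,20.641) → (220.206,18.274) → (229.038,20.641) → (235.503,27.106) → (237.870,35.938). Closed: final G1 returns to the first vertex.

**Shape 2** — `<path>` cubic bezier, stroke `#ff0000` → score (S455, F1712). Control points (SVG): P0=(173.794,57.697), P1=(180.590,33.996), P2=(53.425,63.728), P3=(27.060,66.954); sampled at t=k/6. Machine vertices: (173.794,143.129) → (167.115,150.897) → (144.631,151.980) → (112.862,148.598) → (78.330,142.973) → (47.556,137.324) → (27.060,133.872). Open path.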